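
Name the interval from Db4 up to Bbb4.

minor sixth

D to B spans six letter names (D-E-F-G-A-B) — that makes it a sixth of some quality.
Db4 to Bbb4 is 8 semitones, a half step short of the major sixth (9), so this is minor.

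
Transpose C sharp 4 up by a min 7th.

B 4

Counting seven letter names up from C lands on B.
A minor seventh is 10 semitones; 10 semitones up from C#4 gives B4.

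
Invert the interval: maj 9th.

First reduce the compound major ninth to its simple form, a major second.
Interval numbers invert to sum to nine: 2 + 7 = 9, so a second inverts to a seventh.
The quality also flips — major becomes minor — giving a minor seventh.

m7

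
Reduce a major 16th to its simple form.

Take out 2 octaves (14 from the number): 16 − 14 = 2.
Quality carries through unchanged, so the simple form is a major second.

major second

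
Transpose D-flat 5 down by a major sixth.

Counting six letter names down from D lands on F.
A major sixth is 9 semitones; 9 semitones down from Db5 gives Fb4.

F-flat 4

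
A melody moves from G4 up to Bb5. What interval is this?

minor tenth

G to B spans three letter names (G-A-B), plus an octave — that makes it a tenth of some quality.
G4 to Bb5 is 15 semitones, a half step short of the major tenth (16), so this is minor.
(Equivalently, a compound minor third: a minor third plus an octave.)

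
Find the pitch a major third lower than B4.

Three letter names down from B: G.
A major third is 4 semitones; 4 semitones down from B4 gives G4.

G4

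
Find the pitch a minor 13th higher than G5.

Counting six letter names plus an octave up from G lands on E.
A minor thirteenth spans 20 semitones, so from G5 the target pitch is Eb7.

Eb7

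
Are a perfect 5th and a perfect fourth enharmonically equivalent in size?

A perfect fifth is 7 semitones but a perfect fourth is 5 semitones — different sizes.

No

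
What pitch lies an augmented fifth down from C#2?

Five letter names down from C: F.
An augmented fifth is 8 semitones; 8 semitones down from C#2 gives F1.

F1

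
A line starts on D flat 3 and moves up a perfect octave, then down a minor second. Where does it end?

A perfect octave up from Db3 is Db4.
Db4 down a minor second → C4 (1 semitone).

C 4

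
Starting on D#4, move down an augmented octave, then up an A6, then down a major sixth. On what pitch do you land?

D#4 down an augmented octave → D3 (13 semitones).
Up an augmented sixth from D3: B#3 (10 semitones up).
Down a major sixth from B#3: D#3 (9 semitones down).

D#3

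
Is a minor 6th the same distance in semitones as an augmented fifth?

A minor sixth = 8 semitones = an augmented fifth; enharmonically equal.

Yes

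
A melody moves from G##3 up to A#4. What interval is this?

G to A spans two letter names (G-A), plus an octave — that makes it a ninth of some quality.
G##3 to A#4 is 13 semitones, a half step short of the major ninth (14), so this is minor.
(Equivalently, a compound minor second: a minor second plus an octave.)

minor ninth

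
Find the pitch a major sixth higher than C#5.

The sixth takes the letter from C up to A.
A major sixth spans 9 semitones, so from C#5 the target pitch is A#5.

A#5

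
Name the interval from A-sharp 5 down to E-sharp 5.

Descending from A#5 to E#5 is the same interval as ascending E#5 to A#5.
E to A spans four letter names (E-F-G-A): a fourth.
E#5 to A#5 is 5 semitones, matching the perfect fourth exactly, so the quality is perfect.

perfect fourth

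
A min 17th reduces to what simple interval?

minor third

Take out 2 octaves (14 from the number): 17 − 14 = 3.
Quality carries through unchanged, so the simple form is a minor third.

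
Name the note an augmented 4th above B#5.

E##6

Counting four letter names up from B lands on E.
Moving 6 semitones up from B#5 (the size of an augmented fourth) reaches E##6.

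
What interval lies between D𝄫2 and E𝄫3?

major 9th

D to E spans two letter names (D-E), plus an octave — that makes it a ninth of some quality.
Dbb2 to Ebb3 is 14 semitones, matching the major ninth exactly, so the quality is major.
(Equivalently, a compound major second: a major second plus an octave.)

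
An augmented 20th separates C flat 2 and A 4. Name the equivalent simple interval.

Each octave removed subtracts seven from the number: 20 − 14 = 6.
So an augmented twentieth is 2 octaves plus an augmented sixth. The quality is unchanged.

A6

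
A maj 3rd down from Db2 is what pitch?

Bbb1

Counting three letter names down from D lands on B.
A major third is 4 semitones; 4 semitones down from Db2 gives Bbb1.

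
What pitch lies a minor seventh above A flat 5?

The seventh takes the letter from A up to G.
Moving 10 semitones up from Ab5 (the size of a minor seventh) reaches Gb6.

G flat 6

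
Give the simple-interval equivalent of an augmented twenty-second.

A8

Each octave removed subtracts seven from the number: 22 − 14 = 8.
So an augmented twenty-second is 2 octaves plus an augmented octave. The quality is unchanged.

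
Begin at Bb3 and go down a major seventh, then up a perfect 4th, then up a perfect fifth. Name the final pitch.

A major seventh down from Bb3 is Cb3.
Cb3 up a perfect fourth → Fb3 (5 semitones).
A perfect fifth up from Fb3 is Cb4.

Cb4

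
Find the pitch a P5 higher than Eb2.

The fifth takes the letter from E up to B.
Moving 7 semitones up from Eb2 (the size of a perfect fifth) reaches Bb2.

Bb2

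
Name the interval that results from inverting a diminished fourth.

augmented 5th

Inverted interval numbers add to nine, so a fourth pairs with a fifth (4 + 5 = 9).
The quality also flips — diminished becomes augmented — giving an augmented fifth.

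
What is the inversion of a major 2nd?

minor 7th

Interval numbers invert to sum to nine: 2 + 7 = 9, so a second inverts to a seventh.
Quality inverts too: major becomes minor. That makes the inversion a minor seventh.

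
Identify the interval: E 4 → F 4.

E to F spans two letter names (E-F), so the interval is some kind of second.
E4 to F4 is 1 semitone, a half step short of the major second (2), so this is minor.

minor second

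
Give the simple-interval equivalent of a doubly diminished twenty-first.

Each octave removed subtracts seven from the number: 21 − 14 = 7.
That makes a doubly diminished twenty-first a compound doubly diminished seventh — 2 octaves plus a doubly diminished seventh.

doubly diminished seventh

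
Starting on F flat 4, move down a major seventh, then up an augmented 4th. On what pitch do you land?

Down a major seventh from Fb4: Gbb3 (11 semitones down).
Gbb3 up an augmented fourth → Cb4 (6 semitones).

C flat 4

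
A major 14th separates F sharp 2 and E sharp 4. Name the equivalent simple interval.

M7

Take out an octave (7 from the number): 14 − 7 = 7.
That makes a major fourteenth a compound major seventh — an octave plus a major seventh.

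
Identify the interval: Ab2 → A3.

augmented 8th

A to A is the same letter name, plus an octave — that makes it an octave of some quality.
A perfect octave would be 12 semitones; Ab2 to A3 is 13, one semitone wider, so the interval is augmented.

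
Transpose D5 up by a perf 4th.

The fourth takes the letter from D up to G.
Moving 5 semitones up from D5 (the size of a perfect fourth) reaches G5.

G5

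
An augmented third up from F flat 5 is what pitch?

Counting three letter names up from F lands on A.
Moving 5 semitones up from Fb5 (the size of an augmented third) reaches A5.

A 5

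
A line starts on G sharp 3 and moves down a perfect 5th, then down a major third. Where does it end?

A perfect fifth down from G#3 is C#3.
A major third down from C#3 is A2.

A 2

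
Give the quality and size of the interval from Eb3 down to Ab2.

perfect fifth

Descending from Eb3 to Ab2 is the same interval as ascending Ab2 to Eb3.
A to E spans five letter names (A-B-C-D-E): a fifth.
The perfect fifth spans 7 semitones, and Ab2 to Eb3 is exactly 7 semitones — so this is a perfect fifth.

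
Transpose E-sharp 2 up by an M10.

G-double-sharp 3

Counting three letter names plus an octave up from E lands on G.
A major tenth is 16 semitones; 16 semitones up from E#2 gives G##3.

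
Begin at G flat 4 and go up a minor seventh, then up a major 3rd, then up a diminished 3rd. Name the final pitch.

Up a minor seventh from Gb4: Fb5 (10 semitones up).
Fb5 up a major third → Ab5 (4 semitones).
A diminished third up from Ab5 is Cbb6.

C double-flat 6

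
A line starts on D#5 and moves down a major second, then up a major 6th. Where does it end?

A#5

A major second down from D#5 is C#5.
Up a major sixth from C#5: A#5 (9 semitones up).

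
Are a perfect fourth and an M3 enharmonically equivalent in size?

A perfect fourth spans 5 semitones; a major third spans 4 semitones. They differ by 1.

No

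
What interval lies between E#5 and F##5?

E to F spans two letter names (E-F): a second.
E#5 to F##5 is 2 semitones, matching the major second exactly, so the quality is major.

major 2nd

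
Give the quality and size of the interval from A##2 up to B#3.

A to B spans two letter names (A-B), plus an octave: a ninth.
At 13 semitones, A##2→B#3 falls one short of a major ninth: minor.
(Equivalently, a compound minor second: a minor second plus an octave.)

minor ninth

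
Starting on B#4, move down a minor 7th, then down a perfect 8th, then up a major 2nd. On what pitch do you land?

D##3

Down a minor seventh from B#4: C##4 (10 semitones down).
A perfect octave down from C##4 is C##3.
Up a major second from C##3: D##3 (2 semitones up).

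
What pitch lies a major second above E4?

F#4

Two letter names up from E: F.
Moving 2 semitones up from E4 (the size of a major second) reaches F#4.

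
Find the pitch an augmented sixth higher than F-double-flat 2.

D-flat 3

Six letter names up from F: D.
Moving 10 semitones up from Fbb2 (the size of an augmented sixth) reaches Db3.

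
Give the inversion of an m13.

major third

First reduce the compound minor thirteenth to its simple form, a minor sixth.
Inverted interval numbers add to nine, so a sixth pairs with a third (6 + 3 = 9).
The quality also flips — minor becomes major — giving a major third.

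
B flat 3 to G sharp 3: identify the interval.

diminished 3rd

Descending from Bb3 to G#3 is the same interval as ascending G#3 to Bb3.
G to B spans three letter names (G-A-B), so the interval is some kind of third.
The major third is 4 semitones; here we have 2, two semitones narrower: diminished.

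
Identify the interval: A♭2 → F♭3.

minor 6th

A to F spans six letter names (A-B-C-D-E-F): a sixth.
At 8 semitones, Ab2→Fb3 falls one short of a major sixth: minor.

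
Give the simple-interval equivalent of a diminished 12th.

Each octave removed subtracts seven from the number: 12 − 7 = 5.
So a diminished twelfth is an octave plus a diminished fifth. The quality is unchanged.

diminished fifth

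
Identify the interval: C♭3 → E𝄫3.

C to E spans three letter names (C-D-E), so the interval is some kind of third.
Cb3 to Ebb3 is 3 semitones, a half step short of the major third (4), so this is minor.

minor third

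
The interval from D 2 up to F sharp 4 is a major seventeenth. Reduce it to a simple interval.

Take out 2 octaves (14 from the number): 17 − 14 = 3.
That makes a major seventeenth a compound major third — 2 octaves plus a major third.

major 3rd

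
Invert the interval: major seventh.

minor 2nd

Interval numbers invert to sum to nine: 7 + 2 = 9, so a seventh inverts to a second.
And major becomes minor under inversion, so we get a minor second.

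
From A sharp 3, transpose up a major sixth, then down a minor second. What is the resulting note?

A#3 up a major sixth → F##4 (9 semitones).
A minor second down from F##4 is E##4.

E double-sharp 4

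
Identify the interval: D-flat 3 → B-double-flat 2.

Descending from Db3 to Bbb2 is the same interval as ascending Bbb2 to Db3.
B to D spans three letter names (B-C-D) — that makes it a third of some quality.
Bbb2 to Db3 is 4 semitones, matching the major third exactly, so the quality is major.

major third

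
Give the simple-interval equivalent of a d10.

Subtracting seven from the interval number removes an octave: 10 − 7 = 3.
So a diminished tenth is an octave plus a diminished third. The quality is unchanged.

d3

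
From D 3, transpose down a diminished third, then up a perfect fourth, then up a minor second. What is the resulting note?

A diminished third down from D3 is B#2.
Up a perfect fourth from B#2: E#3 (5 semitones up).
E#3 up a minor second → F#3 (1 semitone).

F sharp 3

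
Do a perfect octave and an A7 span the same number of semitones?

Yes

Both span 12 semitones: a perfect octave and an augmented seventh are the same chromatic distance.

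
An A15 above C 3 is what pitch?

For a fifteenth the letter name doesn't change: still C, two octaves up.
Moving 25 semitones up from C3 (the size of an augmented fifteenth) reaches C#5.

C sharp 5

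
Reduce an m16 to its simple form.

m2

Take out 2 octaves (14 from the number): 16 − 14 = 2.
That makes a minor sixteenth a compound minor second — 2 octaves plus a minor second.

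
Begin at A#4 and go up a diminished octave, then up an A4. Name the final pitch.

A#4 up a diminished octave → A5 (11 semitones).
An augmented fourth up from A5 is D#6.

D#6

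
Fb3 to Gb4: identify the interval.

F to G spans two letter names (F-G), plus an octave, so the interval is some kind of ninth.
Fb3 to Gb4 is 14 semitones, matching the major ninth exactly, so the quality is major.
(Equivalently, a compound major second: a major second plus an octave.)

major 9th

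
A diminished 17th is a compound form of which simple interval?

Each octave removed subtracts seven from the number: 17 − 14 = 3.
That makes a diminished seventeenth a compound diminished third — 2 octaves plus a diminished third.

d3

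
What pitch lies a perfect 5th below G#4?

C#4

The fifth takes the letter from G down to C.
Moving 7 semitones down from G#4 (the size of a perfect fifth) reaches C#4.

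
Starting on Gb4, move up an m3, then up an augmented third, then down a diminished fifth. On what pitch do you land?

G#4

Gb4 up a minor third → Bbb4 (3 semitones).
An augmented third up from Bbb4 is D5.
A diminished fifth down from D5 is G#4.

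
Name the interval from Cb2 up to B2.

augmented 7th

C to B spans seven letter names (C-D-E-F-G-A-B): a seventh.
Cb2 to B2 spans 12 semitones — one semitone wider than the major seventh (11) — giving an augmented seventh.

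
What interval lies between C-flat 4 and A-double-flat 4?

C to A spans six letter names (C-D-E-F-G-A) — that makes it a sixth of some quality.
At 8 semitones, Cb4→Abb4 falls one short of a major sixth: minor.

m6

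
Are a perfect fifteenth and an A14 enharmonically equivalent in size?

Yes

Both span 24 semitones: a perfect fifteenth and an augmented fourteenth are the same chromatic distance.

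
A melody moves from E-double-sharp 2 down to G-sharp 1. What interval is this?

Descending from E##2 to G#1 is the same interval as ascending G#1 to E##2.
G to E spans six letter names (G-A-B-C-D-E): a sixth.
The major sixth is 9 semitones; here we have 10, one semitone wider: augmented.

augmented sixth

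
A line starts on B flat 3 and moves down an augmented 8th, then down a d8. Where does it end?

An augmented octave down from Bb3 is Bbb2.
Down a diminished octave from Bbb2: Bb1 (11 semitones down).

B flat 1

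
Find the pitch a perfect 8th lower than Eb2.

An octave keeps the letter name E, an octave down from E.
A perfect octave spans 12 semitones, so from Eb2 the target pitch is Eb1.

Eb1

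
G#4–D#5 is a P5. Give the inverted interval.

P4

Interval numbers invert to sum to nine: 5 + 4 = 9, so a fifth inverts to a fourth.
The quality also flips — perfect stays perfect — giving a perfect fourth.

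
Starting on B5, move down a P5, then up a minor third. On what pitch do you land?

G5

Down a perfect fifth from B5: E5 (7 semitones down).
E5 up a minor third → G5 (3 semitones).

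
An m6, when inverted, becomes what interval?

Inverted interval numbers add to nine, so a sixth pairs with a third (6 + 3 = 9).
Quality inverts too: minor becomes major. That makes the inversion a major third.

M3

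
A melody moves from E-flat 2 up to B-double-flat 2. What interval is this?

diminished 5th

E to B spans five letter names (E-F-G-A-B): a fifth.
The perfect fifth is 7 semitones; here we have 6, one semitone narrower: diminished.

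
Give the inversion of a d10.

augmented sixth

First reduce the compound diminished tenth to its simple form, a diminished third.
Inverted interval numbers add to nine, so a third pairs with a sixth (3 + 6 = 9).
Quality inverts too: diminished becomes augmented. That makes the inversion an augmented sixth.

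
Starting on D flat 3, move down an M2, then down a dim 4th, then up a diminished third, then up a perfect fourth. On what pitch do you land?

E double-flat 3

A major second down from Db3 is Cb3.
A diminished fourth down from Cb3 is G2.
Up a diminished third from G2: Bbb2 (2 semitones up).
A perfect fourth up from Bbb2 is Ebb3.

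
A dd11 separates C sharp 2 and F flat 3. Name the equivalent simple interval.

Each octave removed subtracts seven from the number: 11 − 7 = 4.
That makes a doubly diminished eleventh a compound doubly diminished fourth — an octave plus a doubly diminished fourth.

doubly diminished fourth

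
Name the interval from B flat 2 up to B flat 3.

perfect 8th

B to B is the same letter name, plus an octave, so the interval is some kind of octave.
The perfect octave spans 12 semitones, and Bb2 to Bb3 is exactly 12 semitones — so this is a perfect octave.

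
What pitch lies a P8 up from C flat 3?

For an octave the letter name doesn't change: still C, an octave up.
A perfect octave spans 12 semitones, so from Cb3 the target pitch is Cb4.

C flat 4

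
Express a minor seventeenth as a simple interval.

Take out 2 octaves (14 from the number): 17 − 14 = 3.
That makes a minor seventeenth a compound minor third — 2 octaves plus a minor third.

minor third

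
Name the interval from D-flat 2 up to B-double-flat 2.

minor sixth

D to B spans six letter names (D-E-F-G-A-B) — that makes it a sixth of some quality.
At 8 semitones, Db2→Bbb2 falls one short of a major sixth: minor.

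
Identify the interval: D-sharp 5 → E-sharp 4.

Descending from D#5 to E#4 is the same interval as ascending E#4 to D#5.
E to D spans seven letter names (E-F-G-A-B-C-D): a seventh.
E#4 to D#5 is 10 semitones, a half step short of the major seventh (11), so this is minor.

minor seventh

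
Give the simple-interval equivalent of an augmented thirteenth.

A6

Each octave removed subtracts seven from the number: 13 − 7 = 6.
Quality carries through unchanged, so the simple form is an augmented sixth.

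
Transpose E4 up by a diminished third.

Gb4

Counting three letter names up from E lands on G.
A diminished third is 2 semitones; 2 semitones up from E4 gives Gb4.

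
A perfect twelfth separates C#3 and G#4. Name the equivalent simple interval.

perfect fifth

Subtracting seven from the interval number removes an octave: 12 − 7 = 5.
So a perfect twelfth is an octave plus a perfect fifth. The quality is unchanged.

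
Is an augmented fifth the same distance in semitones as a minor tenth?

No

An augmented fifth spans 8 semitones; a minor tenth spans 15 semitones. They differ by 7.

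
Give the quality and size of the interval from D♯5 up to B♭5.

D to B spans six letter names (D-E-F-G-A-B): a sixth.
The major sixth is 9 semitones; here we have 7, two semitones narrower: diminished.

diminished 6th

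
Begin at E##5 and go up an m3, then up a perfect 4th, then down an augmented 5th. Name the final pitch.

E##5 up a minor third → G##5 (3 semitones).
G##5 up a perfect fourth → C##6 (5 semitones).
C##6 down an augmented fifth → F#5 (8 semitones).

F#5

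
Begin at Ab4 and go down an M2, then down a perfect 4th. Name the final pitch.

Db4

Down a major second from Ab4: Gb4 (2 semitones down).
Gb4 down a perfect fourth → Db4 (5 semitones).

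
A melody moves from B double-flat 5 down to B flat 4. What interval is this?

diminished octave

Descending from Bbb5 to Bb4 is the same interval as ascending Bb4 to Bbb5.
B to B is the same letter name, plus an octave — that makes it an octave of some quality.
A perfect octave would be 12 semitones; Bb4 to Bbb5 is 11, one semitone narrower, so the interval is diminished.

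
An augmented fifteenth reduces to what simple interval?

Subtracting seven from the interval number removes an octave: 15 − 7 = 8.
So an augmented fifteenth is an octave plus an augmented octave. The quality is unchanged.

A8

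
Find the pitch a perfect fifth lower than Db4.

Gb3

The fifth takes the letter from D down to G.
A perfect fifth spans 7 semitones, so from Db4 the target pitch is Gb3.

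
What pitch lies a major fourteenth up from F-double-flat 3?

E-double-flat 5

The fourteenth's letter: F up seven letter names plus an octave → E.
Moving 23 semitones up from Fbb3 (the size of a major fourteenth) reaches Ebb5.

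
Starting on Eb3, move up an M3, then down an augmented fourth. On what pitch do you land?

A major third up from Eb3 is G3.
Down an augmented fourth from G3: Db3 (6 semitones down).

Db3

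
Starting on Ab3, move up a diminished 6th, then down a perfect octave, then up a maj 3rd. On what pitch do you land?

Ab3 up a diminished sixth → Fbb4 (7 semitones).
Down a perfect octave from Fbb4: Fbb3 (12 semitones down).
Fbb3 up a major third → Abb3 (4 semitones).

Abb3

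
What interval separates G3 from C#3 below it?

Descending from G3 to C#3 is the same interval as ascending C#3 to G3.
C to G spans five letter names (C-D-E-F-G): a fifth.
The perfect fifth is 7 semitones; here we have 6, one semitone narrower: diminished.

diminished fifth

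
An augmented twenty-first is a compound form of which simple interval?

Each octave removed subtracts seven from the number: 21 − 14 = 7.
So an augmented twenty-first is 2 octaves plus an augmented seventh. The quality is unchanged.

A7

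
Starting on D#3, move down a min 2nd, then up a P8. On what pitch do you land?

Down a minor second from D#3: C##3 (1 semitone down).
C##3 up a perfect octave → C##4 (12 semitones).

C##4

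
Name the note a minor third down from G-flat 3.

The third takes the letter from G down to E.
Moving 3 semitones down from Gb3 (the size of a minor third) reaches Eb3.

E-flat 3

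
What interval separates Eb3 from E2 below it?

Descending from Eb3 to E2 is the same interval as ascending E2 to Eb3.
E to E is the same letter name, plus an octave, so the interval is some kind of octave.
A perfect octave would be 12 semitones; E2 to Eb3 is 11, one semitone narrower, so the interval is diminished.

d8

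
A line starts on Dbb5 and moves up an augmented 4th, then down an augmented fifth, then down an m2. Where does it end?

Bbb4

Up an augmented fourth from Dbb5: Gb5 (6 semitones up).
An augmented fifth down from Gb5 is Cbb5.
Cbb5 down a minor second → Bbb4 (1 semitone).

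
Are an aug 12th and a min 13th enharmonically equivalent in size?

Yes

An augmented twelfth spans 20 semitones, and a minor thirteenth also spans 20 semitones — they're enharmonic.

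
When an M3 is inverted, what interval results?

The rule of nine gives the new number: 9 − 3 = 6, so a third becomes a sixth.
Quality inverts too: major becomes minor. That makes the inversion a minor sixth.

minor sixth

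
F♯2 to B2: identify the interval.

F to B spans four letter names (F-G-A-B), so the interval is some kind of fourth.
The perfect fourth spans 5 semitones, and F#2 to B2 is exactly 5 semitones — so this is a perfect fourth.

perfect fourth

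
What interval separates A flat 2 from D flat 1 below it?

Descending from Ab2 to Db1 is the same interval as ascending Db1 to Ab2.
D to A spans five letter names (D-E-F-G-A), plus an octave, so the interval is some kind of twelfth.
The perfect twelfth spans 19 semitones, and Db1 to Ab2 is exactly 19 semitones — so this is a perfect twelfth.
(Equivalently, a compound perfect fifth: a perfect fifth plus an octave.)

perfect twelfth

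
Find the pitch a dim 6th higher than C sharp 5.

Six letter names up from C: A.
Moving 7 semitones up from C#5 (the size of a diminished sixth) reaches Ab5.

A flat 5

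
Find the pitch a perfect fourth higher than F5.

Bb5

Four letter names up from F: B.
Moving 5 semitones up from F5 (the size of a perfect fourth) reaches Bb5.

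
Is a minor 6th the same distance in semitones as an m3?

A minor sixth is 8 semitones but a minor third is 3 semitones — different sizes.

No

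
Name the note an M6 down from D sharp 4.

Counting six letter names down from D lands on F.
A major sixth spans 9 semitones, so from D#4 the target pitch is F#3.

F sharp 3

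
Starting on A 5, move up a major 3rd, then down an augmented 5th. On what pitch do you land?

A major third up from A5 is C#6.
An augmented fifth down from C#6 is F5.

F 5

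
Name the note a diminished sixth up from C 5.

A double-flat 5

The sixth takes the letter from C up to A.
Moving 7 semitones up from C5 (the size of a diminished sixth) reaches Abb5.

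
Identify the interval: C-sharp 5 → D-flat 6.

C to D spans two letter names (C-D), plus an octave, so the interval is some kind of ninth.
A major ninth would be 14 semitones; C#5 to Db6 is 12, two semitones narrower, so the interval is diminished.

diminished ninth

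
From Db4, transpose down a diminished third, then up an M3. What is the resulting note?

D#4

A diminished third down from Db4 is B3.
B3 up a major third → D#4 (4 semitones).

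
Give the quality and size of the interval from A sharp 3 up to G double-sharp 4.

major seventh

A to G spans seven letter names (A-B-C-D-E-F-G): a seventh.
The major seventh spans 11 semitones, and A#3 to G##4 is exactly 11 semitones — so this is a major seventh.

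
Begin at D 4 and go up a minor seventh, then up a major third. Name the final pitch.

E 5

Up a minor seventh from D4: C5 (10 semitones up).
A major third up from C5 is E5.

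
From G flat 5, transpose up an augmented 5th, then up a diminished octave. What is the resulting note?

D flat 7

An augmented fifth up from Gb5 is D6.
Up a diminished octave from D6: Db7 (11 semitones up).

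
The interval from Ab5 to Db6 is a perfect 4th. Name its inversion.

The rule of nine gives the new number: 9 − 4 = 5, so a fourth becomes a fifth.
Quality inverts too: perfect stays perfect. That makes the inversion a perfect fifth.

perfect fifth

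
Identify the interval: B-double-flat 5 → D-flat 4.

m13

Descending from Bbb5 to Db4 is the same interval as ascending Db4 to Bbb5.
D to B spans six letter names (D-E-F-G-A-B), plus an octave: a thirteenth.
Db4 to Bbb5 is 20 semitones, a half step short of the major thirteenth (21), so this is minor.
(Equivalently, a compound minor sixth: a minor sixth plus an octave.)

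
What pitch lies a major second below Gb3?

Two letter names down from G: F.
Moving 2 semitones down from Gb3 (the size of a major second) reaches Fb3.

Fb3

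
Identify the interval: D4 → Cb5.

diminished 7th

D to C spans seven letter names (D-E-F-G-A-B-C), so the interval is some kind of seventh.
The major seventh is 11 semitones; here we have 9, two semitones narrower: diminished.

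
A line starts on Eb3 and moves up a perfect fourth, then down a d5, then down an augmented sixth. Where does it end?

Fb2

Up a perfect fourth from Eb3: Ab3 (5 semitones up).
A diminished fifth down from Ab3 is D3.
Down an augmented sixth from D3: Fb2 (10 semitones down).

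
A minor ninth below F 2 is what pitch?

E 1

The ninth's letter: F down two letter names plus an octave → E.
A minor ninth is 13 semitones; 13 semitones down from F2 gives E1.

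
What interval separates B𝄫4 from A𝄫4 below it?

M2

Descending from Bbb4 to Abb4 is the same interval as ascending Abb4 to Bbb4.
A to B spans two letter names (A-B): a second.
Counting semitones, Abb4→Bbb4 is 2, which is the major second.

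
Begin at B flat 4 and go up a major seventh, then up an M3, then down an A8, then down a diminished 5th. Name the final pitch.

A major seventh up from Bb4 is A5.
Up a major third from A5: C#6 (4 semitones up).
An augmented octave down from C#6 is C5.
Down a diminished fifth from C5: F#4 (6 semitones down).

F sharp 4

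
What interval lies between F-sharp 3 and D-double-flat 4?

dd6

F to D spans six letter names (F-G-A-B-C-D): a sixth.
The major sixth is 9 semitones; here we have 6, three semitones narrower: doubly diminished.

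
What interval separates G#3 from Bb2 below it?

Descending from G#3 to Bb2 is the same interval as ascending Bb2 to G#3.
B to G spans six letter names (B-C-D-E-F-G): a sixth.
Bb2 to G#3 spans 10 semitones — one semitone wider than the major sixth (9) — giving an augmented sixth.

augmented 6th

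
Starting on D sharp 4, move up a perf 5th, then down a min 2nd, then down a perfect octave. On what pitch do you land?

Up a perfect fifth from D#4: A#4 (7 semitones up).
Down a minor second from A#4: G##4 (1 semitone down).
A perfect octave down from G##4 is G##3.

G double-sharp 3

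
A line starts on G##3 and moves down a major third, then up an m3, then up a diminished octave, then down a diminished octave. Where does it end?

A major third down from G##3 is E#3.
A minor third up from E#3 is G#3.
A diminished octave up from G#3 is G4.
G4 down a diminished octave → G#3 (11 semitones).

G#3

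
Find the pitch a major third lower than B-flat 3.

G-flat 3

The third takes the letter from B down to G.
A major third is 4 semitones; 4 semitones down from Bb3 gives Gb3.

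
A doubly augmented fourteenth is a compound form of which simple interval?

Each octave removed subtracts seven from the number: 14 − 7 = 7.
So a doubly augmented fourteenth is an octave plus a doubly augmented seventh. The quality is unchanged.

doubly augmented seventh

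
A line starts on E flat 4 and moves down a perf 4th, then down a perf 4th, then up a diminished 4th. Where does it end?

B double-flat 3

Down a perfect fourth from Eb4: Bb3 (5 semitones down).
Bb3 down a perfect fourth → F3 (5 semitones).
A diminished fourth up from F3 is Bbb3.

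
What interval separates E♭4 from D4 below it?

Descending from Eb4 to D4 is the same interval as ascending D4 to Eb4.
D to E spans two letter names (D-E) — that makes it a second of some quality.
D4 to Eb4 is 1 semitone, a half step short of the major second (2), so this is minor.

minor second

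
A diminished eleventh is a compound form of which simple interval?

Subtracting seven from the interval number removes an octave: 11 − 7 = 4.
Quality carries through unchanged, so the simple form is a diminished fourth.

diminished 4th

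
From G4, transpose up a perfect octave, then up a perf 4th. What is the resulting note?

G4 up a perfect octave → G5 (12 semitones).
Up a perfect fourth from G5: C6 (5 semitones up).

C6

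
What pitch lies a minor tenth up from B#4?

D#6

Three letters up from B (plus an octave) reaches D.
A minor tenth spans 15 semitones, so from B#4 the target pitch is D#6.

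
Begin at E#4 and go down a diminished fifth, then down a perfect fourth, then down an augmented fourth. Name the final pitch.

B#2

E#4 down a diminished fifth → A##3 (6 semitones).
Down a perfect fourth from A##3: E##3 (5 semitones down).
An augmented fourth down from E##3 is B#2.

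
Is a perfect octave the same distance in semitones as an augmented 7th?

Yes

Both span 12 semitones: a perfect octave and an augmented seventh are the same chromatic distance.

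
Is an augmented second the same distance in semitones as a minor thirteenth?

An augmented second is 3 semitones but a minor thirteenth is 20 semitones — different sizes.

No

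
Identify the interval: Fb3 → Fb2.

perfect 8th

Descending from Fb3 to Fb2 is the same interval as ascending Fb2 to Fb3.
F to F is the same letter name, plus an octave — that makes it an octave of some quality.
The perfect octave spans 12 semitones, and Fb2 to Fb3 is exactly 12 semitones — so this is a perfect octave.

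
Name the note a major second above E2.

F#2

Two letter names up from E: F.
A major second is 2 semitones; 2 semitones up from E2 gives F#2.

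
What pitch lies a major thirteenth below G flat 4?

B double-flat 2

The thirteenth's letter: G down six letter names plus an octave → B.
Moving 21 semitones down from Gb4 (the size of a major thirteenth) reaches Bbb2.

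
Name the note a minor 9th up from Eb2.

Fb3

Two letters up from E (plus an octave) reaches F.
A minor ninth spans 13 semitones, so from Eb2 the target pitch is Fb3.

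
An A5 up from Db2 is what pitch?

Counting five letter names up from D lands on A.
Moving 8 semitones up from Db2 (the size of an augmented fifth) reaches A2.

A2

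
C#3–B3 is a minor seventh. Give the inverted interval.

Interval numbers invert to sum to nine: 7 + 2 = 9, so a seventh inverts to a second.
Quality inverts too: minor becomes major. That makes the inversion a major second.

M2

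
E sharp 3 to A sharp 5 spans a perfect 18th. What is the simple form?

P4

Each octave removed subtracts seven from the number: 18 − 14 = 4.
That makes a perfect eighteenth a compound perfect fourth — 2 octaves plus a perfect fourth.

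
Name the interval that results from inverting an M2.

Inverted interval numbers add to nine, so a second pairs with a seventh (2 + 7 = 9).
The quality also flips — major becomes minor — giving a minor seventh.

minor seventh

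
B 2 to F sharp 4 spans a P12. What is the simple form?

Subtracting seven from the interval number removes an octave: 12 − 7 = 5.
Quality carries through unchanged, so the simple form is a perfect fifth.

P5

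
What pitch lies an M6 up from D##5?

The sixth takes the letter from D up to B.
Moving 9 semitones up from D##5 (the size of a major sixth) reaches B##5.

B##5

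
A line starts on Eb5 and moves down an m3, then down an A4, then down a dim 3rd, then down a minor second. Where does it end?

Eb5 down a minor third → C5 (3 semitones).
C5 down an augmented fourth → Gb4 (6 semitones).
A diminished third down from Gb4 is E4.
Down a minor second from E4: D#4 (1 semitone down).

D#4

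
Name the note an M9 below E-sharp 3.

Two letters down from E (plus an octave) reaches D.
A major ninth is 14 semitones; 14 semitones down from E#3 gives D#2.

D-sharp 2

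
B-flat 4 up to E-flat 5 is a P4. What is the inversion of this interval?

P5

The rule of nine gives the new number: 9 − 4 = 5, so a fourth becomes a fifth.
And perfect stays perfect under inversion, so we get a perfect fifth.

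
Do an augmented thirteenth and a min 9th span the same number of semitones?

22 semitones (augmented thirteenth) vs 13 semitones (minor ninth): not equal.

No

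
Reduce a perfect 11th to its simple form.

Subtracting seven from the interval number removes an octave: 11 − 7 = 4.
That makes a perfect eleventh a compound perfect fourth — an octave plus a perfect fourth.

perfect 4th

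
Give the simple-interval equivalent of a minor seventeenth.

minor 3rd

Take out 2 octaves (14 from the number): 17 − 14 = 3.
So a minor seventeenth is 2 octaves plus a minor third. The quality is unchanged.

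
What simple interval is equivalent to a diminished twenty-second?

Take out 2 octaves (14 from the number): 22 − 14 = 8.
So a diminished twenty-second is 2 octaves plus a diminished octave. The quality is unchanged.

d8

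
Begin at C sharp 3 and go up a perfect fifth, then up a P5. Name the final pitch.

C#3 up a perfect fifth → G#3 (7 semitones).
Up a perfect fifth from G#3: D#4 (7 semitones up).

D sharp 4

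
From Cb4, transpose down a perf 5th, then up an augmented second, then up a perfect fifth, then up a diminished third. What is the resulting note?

Down a perfect fifth from Cb4: Fb3 (7 semitones down).
An augmented second up from Fb3 is G3.
Up a perfect fifth from G3: D4 (7 semitones up).
Up a diminished third from D4: Fb4 (2 semitones up).

Fb4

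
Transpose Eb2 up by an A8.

E3

For an octave the letter name doesn't change: still E, an octave up.
An augmented octave is 13 semitones; 13 semitones up from Eb2 gives E3.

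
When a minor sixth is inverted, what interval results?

major 3rd

The rule of nine gives the new number: 9 − 6 = 3, so a sixth becomes a third.
And minor becomes major under inversion, so we get a major third.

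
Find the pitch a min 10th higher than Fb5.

Counting three letter names plus an octave up from F lands on A.
Moving 15 semitones up from Fb5 (the size of a minor tenth) reaches Abb6.

Abb6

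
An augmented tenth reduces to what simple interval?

augmented third

Take out an octave (7 from the number): 10 − 7 = 3.
That makes an augmented tenth a compound augmented third — an octave plus an augmented third.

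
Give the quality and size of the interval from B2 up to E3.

perfect fourth

B to E spans four letter names (B-C-D-E), so the interval is some kind of fourth.
The perfect fourth spans 5 semitones, and B2 to E3 is exactly 5 semitones — so this is a perfect fourth.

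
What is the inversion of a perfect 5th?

P4

Inverted interval numbers add to nine, so a fifth pairs with a fourth (5 + 4 = 9).
Quality inverts too: perfect stays perfect. That makes the inversion a perfect fourth.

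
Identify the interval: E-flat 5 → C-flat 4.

Descending from Eb5 to Cb4 is the same interval as ascending Cb4 to Eb5.
C to E spans three letter names (C-D-E), plus an octave — that makes it a tenth of some quality.
Counting semitones, Cb4→Eb5 is 16, which is the major tenth.
(Equivalently, a compound major third: a major third plus an octave.)

major 10th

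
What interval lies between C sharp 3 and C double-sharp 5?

augmented 15th

C to C is the same letter name, plus 2 octaves — that makes it a fifteenth of some quality.
The perfect fifteenth is 24 semitones; here we have 25, one semitone wider: augmented.
(Equivalently, a compound augmented octave: an augmented octave plus an octave.)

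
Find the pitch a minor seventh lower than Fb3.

Seven letter names down from F: G.
A minor seventh is 10 semitones; 10 semitones down from Fb3 gives Gb2.

Gb2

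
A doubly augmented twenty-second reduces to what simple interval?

Take out 2 octaves (14 from the number): 22 − 14 = 8.
So a doubly augmented twenty-second is 2 octaves plus a doubly augmented octave. The quality is unchanged.

doubly augmented octave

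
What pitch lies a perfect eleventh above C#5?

F#6

Four letters up from C (plus an octave) reaches F.
Moving 17 semitones up from C#5 (the size of a perfect eleventh) reaches F#6.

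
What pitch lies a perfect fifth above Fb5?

Counting five letter names up from F lands on C.
A perfect fifth is 7 semitones; 7 semitones up from Fb5 gives Cb6.

Cb6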